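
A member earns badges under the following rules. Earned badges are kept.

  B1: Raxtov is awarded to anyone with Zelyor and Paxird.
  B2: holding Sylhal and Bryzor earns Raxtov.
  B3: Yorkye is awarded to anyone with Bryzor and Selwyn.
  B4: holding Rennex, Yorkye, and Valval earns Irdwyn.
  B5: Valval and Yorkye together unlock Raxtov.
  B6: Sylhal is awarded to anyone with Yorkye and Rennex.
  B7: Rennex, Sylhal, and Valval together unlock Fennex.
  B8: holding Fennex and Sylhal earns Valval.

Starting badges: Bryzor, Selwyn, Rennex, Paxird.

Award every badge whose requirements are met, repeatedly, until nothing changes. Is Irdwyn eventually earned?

Irdwyn would need Rennex, Yorkye, and Valval (B4), but Valval is never earned.

No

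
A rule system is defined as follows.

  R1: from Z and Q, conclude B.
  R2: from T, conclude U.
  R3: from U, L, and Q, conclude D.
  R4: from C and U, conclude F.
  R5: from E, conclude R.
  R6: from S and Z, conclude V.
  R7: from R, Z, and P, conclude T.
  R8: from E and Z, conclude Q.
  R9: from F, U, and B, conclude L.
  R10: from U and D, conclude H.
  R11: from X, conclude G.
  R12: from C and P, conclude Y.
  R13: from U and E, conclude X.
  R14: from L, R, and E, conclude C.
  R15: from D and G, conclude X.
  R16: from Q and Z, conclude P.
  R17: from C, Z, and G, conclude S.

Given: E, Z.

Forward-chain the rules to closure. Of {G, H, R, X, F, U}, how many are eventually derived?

From E, R5 gives R.
From E and Z, R8 gives Q.
From Q and Z, R16 gives P.
R, Z, and P hold, so T follows (R7).
From T, R2 gives U.
From U and E, R13 gives X.
X holds, so G follows (R11).
G: reached.
H would need U and D (R10), but D is never established.
R: reached.
X: reached.
F would need C and U (R4), but C is never established.
U: reached.
Reached: G, R, X, and U — 4 of the 6.

4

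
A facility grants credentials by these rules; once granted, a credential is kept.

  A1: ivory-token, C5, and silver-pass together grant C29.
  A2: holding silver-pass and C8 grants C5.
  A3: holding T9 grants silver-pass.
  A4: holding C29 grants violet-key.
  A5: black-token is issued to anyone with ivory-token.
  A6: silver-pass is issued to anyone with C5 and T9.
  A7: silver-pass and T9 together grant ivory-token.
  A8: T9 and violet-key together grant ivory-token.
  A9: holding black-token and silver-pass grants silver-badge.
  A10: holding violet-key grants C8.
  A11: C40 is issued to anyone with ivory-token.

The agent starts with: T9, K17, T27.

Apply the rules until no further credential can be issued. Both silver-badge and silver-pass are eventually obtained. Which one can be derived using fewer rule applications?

silver-pass

silver-pass: Holding T9 grants silver-pass (A3). [1 rule application]
silver-badge: Holding T9 grants silver-pass (A3). Holding silver-pass and T9 grants ivory-token (A7). Holding ivory-token grants black-token (A5). Holding black-token and silver-pass grants silver-badge (A9). [4 rule applications]
silver-pass needs fewer.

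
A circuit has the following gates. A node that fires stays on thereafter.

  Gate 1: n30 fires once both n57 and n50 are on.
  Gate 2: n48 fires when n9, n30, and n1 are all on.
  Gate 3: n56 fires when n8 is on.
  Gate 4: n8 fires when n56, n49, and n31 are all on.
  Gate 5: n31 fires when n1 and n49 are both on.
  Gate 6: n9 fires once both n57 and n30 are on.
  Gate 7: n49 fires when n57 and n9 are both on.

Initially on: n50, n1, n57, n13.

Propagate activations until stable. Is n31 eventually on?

Yes

Gate 1: n57 and n50 on → n30 on.
n57 and n30 are on, so n9 fires (Gate 6).
n57 and n9 are on, so n49 fires (Gate 7).
n1 and n49 are on, so n31 fires (Gate 5).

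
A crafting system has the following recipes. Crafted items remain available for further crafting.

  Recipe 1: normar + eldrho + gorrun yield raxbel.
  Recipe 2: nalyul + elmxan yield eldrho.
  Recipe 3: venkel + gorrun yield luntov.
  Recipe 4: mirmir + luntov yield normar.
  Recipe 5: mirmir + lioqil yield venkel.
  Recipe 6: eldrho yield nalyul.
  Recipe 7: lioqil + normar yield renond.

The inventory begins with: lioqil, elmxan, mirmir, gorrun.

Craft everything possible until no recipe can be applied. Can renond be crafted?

mirmir + lioqil → venkel (Recipe 5).
Using Recipe 3, venkel and gorrun make luntov.
mirmir + luntov → normar (Recipe 4).
lioqil + normar → renond (Recipe 7).

Yes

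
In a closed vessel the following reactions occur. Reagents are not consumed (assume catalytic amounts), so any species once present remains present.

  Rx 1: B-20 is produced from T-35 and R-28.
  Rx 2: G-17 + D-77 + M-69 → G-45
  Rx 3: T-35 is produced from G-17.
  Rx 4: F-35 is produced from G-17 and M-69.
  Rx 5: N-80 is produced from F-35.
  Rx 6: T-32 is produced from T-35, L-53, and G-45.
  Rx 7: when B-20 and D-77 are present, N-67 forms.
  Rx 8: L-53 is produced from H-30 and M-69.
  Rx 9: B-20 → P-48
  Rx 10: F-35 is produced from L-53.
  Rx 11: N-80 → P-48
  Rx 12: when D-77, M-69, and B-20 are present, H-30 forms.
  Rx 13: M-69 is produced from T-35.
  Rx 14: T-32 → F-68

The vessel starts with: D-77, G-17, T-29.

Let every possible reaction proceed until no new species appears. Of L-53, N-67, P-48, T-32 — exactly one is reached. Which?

G-17 present → T-35 forms (Rx 3).
T-35 present → M-69 forms (Rx 13).
G-17 and M-69 present → F-35 forms (Rx 4).
F-35 present → N-80 forms (Rx 5).
N-80 present → P-48 forms (Rx 11).
L-53 would need H-30 and M-69 (Rx 8), but H-30 never forms. N-67 would need B-20 and D-77 (Rx 7), but B-20 never forms. T-32 would need T-35, L-53, and G-45 (Rx 6), but L-53 never forms.

P-48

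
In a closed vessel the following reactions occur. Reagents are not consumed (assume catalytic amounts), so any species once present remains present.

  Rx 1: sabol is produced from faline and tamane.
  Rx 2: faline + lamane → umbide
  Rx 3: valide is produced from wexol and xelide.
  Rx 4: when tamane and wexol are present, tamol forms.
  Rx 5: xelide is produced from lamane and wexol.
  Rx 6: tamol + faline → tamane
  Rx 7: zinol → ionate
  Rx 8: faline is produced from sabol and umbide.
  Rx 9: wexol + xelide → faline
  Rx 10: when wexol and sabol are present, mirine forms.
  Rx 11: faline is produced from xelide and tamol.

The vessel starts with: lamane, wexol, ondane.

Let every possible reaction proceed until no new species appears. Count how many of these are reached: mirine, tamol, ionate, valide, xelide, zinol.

lamane and wexol present → xelide forms (Rx 5).
wexol and xelide present → valide forms (Rx 3).
mirine would need wexol and sabol (Rx 10), but sabol never forms.
tamol would need tamane and wexol (Rx 4), but tamane never forms.
ionate would need zinol (Rx 7), but zinol never forms.
valide: reached.
xelide: reached.
No rule produces zinol, and it is not given.
Reached: valide and xelide — 2 of the 6.

2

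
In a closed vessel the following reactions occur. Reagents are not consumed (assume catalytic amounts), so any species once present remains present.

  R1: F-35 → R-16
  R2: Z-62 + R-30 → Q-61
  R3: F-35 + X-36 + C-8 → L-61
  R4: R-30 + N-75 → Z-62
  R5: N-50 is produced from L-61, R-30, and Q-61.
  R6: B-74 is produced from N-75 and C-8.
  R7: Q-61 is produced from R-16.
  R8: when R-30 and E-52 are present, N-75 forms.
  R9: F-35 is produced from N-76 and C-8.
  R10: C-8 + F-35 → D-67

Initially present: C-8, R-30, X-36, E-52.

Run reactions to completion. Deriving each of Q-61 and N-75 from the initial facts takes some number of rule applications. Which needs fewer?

N-75: R-30 and E-52 present → N-75 forms (R8). [1 rule application]
Q-61: R-30 and E-52 present → N-75 forms (R8). R-30 and N-75 present → Z-62 forms (R4). Z-62 and R-30 present → Q-61 forms (R2). [3 rule applications]
N-75 needs fewer.

N-75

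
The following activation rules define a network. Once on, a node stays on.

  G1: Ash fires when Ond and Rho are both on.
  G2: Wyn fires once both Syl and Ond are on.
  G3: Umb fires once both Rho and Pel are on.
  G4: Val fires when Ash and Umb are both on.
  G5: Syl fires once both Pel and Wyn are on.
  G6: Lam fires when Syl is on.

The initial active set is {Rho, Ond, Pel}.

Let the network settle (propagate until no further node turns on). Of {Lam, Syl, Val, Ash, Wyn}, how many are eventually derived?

2

Rho and Pel are on, so Umb fires (G3).
G1: Ond and Rho on → Ash on.
Ash and Umb are on, so Val fires (G4).
Lam would need Syl (G6), but Syl never turns on.
Syl would need Pel and Wyn (G5), but Wyn never turns on.
Val: reached.
Ash: reached.
Wyn would need Syl and Ond (G2), but Syl never turns on.
Reached: Val and Ash — 2 of the 5.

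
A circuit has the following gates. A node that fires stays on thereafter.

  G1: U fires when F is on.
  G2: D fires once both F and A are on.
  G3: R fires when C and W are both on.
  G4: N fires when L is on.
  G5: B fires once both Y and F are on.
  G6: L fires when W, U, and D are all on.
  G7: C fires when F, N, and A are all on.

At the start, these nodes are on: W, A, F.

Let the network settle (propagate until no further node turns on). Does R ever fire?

F and A are on, so D fires (G2).
G1: F on → U on.
W, U, and D are on, so L fires (G6).
L is on, so N fires (G4).
F, N, and A are on, so C fires (G7).
G3: C and W on → R on.

Yes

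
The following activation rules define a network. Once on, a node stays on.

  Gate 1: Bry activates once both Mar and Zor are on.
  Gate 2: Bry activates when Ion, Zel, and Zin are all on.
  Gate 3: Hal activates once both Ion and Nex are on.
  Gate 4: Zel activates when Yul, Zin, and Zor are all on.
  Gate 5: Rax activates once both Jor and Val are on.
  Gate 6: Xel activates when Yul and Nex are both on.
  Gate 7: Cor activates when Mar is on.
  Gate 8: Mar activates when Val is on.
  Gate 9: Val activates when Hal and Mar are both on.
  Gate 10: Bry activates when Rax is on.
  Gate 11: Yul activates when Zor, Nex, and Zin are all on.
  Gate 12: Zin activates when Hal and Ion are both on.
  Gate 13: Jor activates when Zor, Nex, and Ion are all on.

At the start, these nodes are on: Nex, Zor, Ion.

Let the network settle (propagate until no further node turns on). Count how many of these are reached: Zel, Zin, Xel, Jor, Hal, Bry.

Gate 13: Zor, Nex, and Ion on → Jor on.
Gate 3: Ion and Nex on → Hal on.
Hal and Ion are on, so Zin activates (Gate 12).
Zor, Nex, and Zin are on, so Yul activates (Gate 11).
Yul and Nex are on, so Xel activates (Gate 6).
Gate 4: Yul, Zin, and Zor on → Zel on.
Gate 2: Ion, Zel, and Zin on → Bry on.
Zel: reached.
Zin: reached.
Xel: reached.
Jor: reached.
Hal: reached.
Bry: reached.
All 6 are reached.

6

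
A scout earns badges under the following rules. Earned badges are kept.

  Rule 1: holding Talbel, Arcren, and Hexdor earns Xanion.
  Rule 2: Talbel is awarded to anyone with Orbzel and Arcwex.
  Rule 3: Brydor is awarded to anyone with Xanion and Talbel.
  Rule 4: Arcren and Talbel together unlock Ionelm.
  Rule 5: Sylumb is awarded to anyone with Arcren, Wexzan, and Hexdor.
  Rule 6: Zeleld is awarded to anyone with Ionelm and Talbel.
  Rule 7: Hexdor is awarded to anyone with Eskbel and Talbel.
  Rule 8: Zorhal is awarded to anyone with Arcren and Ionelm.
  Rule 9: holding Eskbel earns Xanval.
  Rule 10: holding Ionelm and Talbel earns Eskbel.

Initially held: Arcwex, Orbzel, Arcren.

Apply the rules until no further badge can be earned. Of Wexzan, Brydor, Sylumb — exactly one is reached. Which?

With Orbzel and Arcwex, Talbel is earned (Rule 2).
With Arcren and Talbel, Ionelm is earned (Rule 4).
With Ionelm and Talbel, Eskbel is earned (Rule 10).
With Eskbel and Talbel, Hexdor is earned (Rule 7).
With Talbel, Arcren, and Hexdor, Xanion is earned (Rule 1).
With Xanion and Talbel, Brydor is earned (Rule 3).
Sylumb would need Arcren, Wexzan, and Hexdor (Rule 5), but Wexzan is never earned. No rule produces Wexzan, and it is not given.

Brydor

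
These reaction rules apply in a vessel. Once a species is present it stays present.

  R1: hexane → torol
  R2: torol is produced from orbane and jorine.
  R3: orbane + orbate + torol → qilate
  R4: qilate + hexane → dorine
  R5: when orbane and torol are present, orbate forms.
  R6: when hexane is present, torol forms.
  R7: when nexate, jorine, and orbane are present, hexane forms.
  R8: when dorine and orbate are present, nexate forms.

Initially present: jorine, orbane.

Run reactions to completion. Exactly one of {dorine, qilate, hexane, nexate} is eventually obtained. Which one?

qilate

orbane and jorine present → torol forms (R2).
orbane and torol present → orbate forms (R5).
orbane, orbate, and torol present → qilate forms (R3).
nexate would need dorine and orbate (R8), but dorine never forms. dorine would need qilate and hexane (R4), but hexane never forms. hexane would need nexate, jorine, and orbane (R7), but nexate never forms.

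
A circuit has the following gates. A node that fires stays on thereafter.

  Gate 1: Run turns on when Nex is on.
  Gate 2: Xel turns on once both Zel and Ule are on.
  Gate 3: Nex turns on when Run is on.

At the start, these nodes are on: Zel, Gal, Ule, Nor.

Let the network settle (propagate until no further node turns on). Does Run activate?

Run would need Nex (Gate 1), but Nex never turns on.

No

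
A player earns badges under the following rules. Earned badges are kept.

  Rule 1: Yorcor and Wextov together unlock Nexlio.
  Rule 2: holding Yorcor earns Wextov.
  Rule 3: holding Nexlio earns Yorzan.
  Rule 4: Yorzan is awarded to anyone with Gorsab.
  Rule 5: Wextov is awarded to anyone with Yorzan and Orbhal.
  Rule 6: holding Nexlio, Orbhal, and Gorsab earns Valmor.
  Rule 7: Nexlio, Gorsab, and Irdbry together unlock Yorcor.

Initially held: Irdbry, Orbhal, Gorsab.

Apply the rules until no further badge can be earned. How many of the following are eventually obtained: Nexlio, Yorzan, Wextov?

2

With Gorsab, Yorzan is earned (Rule 4).
With Yorzan and Orbhal, Wextov is earned (Rule 5).
Nexlio would need Yorcor and Wextov (Rule 1), but Yorcor is never earned.
Yorzan: reached.
Wextov: reached.
Reached: Yorzan and Wextov — 2 of the 3.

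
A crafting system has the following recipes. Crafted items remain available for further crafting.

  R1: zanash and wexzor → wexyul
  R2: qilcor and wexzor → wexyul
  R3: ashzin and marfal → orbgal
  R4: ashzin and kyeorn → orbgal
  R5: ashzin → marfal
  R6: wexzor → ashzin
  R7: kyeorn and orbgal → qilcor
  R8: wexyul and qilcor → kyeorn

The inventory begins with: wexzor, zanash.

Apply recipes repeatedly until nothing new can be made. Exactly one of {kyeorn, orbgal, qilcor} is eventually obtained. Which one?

wexzor → ashzin (R6).
Using R5, ashzin makes marfal.
Using R3, ashzin and marfal make orbgal.
kyeorn would need wexyul and qilcor (R8), but qilcor is never obtained. qilcor would need kyeorn and orbgal (R7), but kyeorn is never obtained.

orbgal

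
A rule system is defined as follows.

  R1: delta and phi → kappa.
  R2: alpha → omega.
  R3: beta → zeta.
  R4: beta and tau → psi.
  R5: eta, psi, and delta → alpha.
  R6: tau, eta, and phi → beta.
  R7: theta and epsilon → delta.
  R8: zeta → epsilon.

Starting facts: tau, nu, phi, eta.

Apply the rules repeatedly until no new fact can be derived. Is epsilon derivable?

tau, eta, and phi hold, so beta follows (R6).
From beta, R3 gives zeta.
zeta holds, so epsilon follows (R8).

Yes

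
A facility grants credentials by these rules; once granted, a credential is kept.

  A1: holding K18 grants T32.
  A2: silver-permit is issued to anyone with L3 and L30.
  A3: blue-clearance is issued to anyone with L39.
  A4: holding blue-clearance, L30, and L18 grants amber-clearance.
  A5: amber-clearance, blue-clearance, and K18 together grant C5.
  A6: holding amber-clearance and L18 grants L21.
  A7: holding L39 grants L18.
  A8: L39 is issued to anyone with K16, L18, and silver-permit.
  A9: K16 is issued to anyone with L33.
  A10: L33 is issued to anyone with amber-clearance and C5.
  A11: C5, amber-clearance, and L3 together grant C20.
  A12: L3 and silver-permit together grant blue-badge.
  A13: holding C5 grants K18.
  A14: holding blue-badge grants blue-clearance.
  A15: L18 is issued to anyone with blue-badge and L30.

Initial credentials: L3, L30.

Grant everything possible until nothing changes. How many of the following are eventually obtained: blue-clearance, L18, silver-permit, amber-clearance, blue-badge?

Holding L3 and L30 grants silver-permit (A2).
Holding L3 and silver-permit grants blue-badge (A12).
Holding blue-badge and L30 grants L18 (A15).
Holding blue-badge grants blue-clearance (A14).
Holding blue-clearance, L30, and L18 grants amber-clearance (A4).
blue-clearance: reached.
L18: reached.
silver-permit: reached.
amber-clearance: reached.
blue-badge: reached.
All 5 are reached.

5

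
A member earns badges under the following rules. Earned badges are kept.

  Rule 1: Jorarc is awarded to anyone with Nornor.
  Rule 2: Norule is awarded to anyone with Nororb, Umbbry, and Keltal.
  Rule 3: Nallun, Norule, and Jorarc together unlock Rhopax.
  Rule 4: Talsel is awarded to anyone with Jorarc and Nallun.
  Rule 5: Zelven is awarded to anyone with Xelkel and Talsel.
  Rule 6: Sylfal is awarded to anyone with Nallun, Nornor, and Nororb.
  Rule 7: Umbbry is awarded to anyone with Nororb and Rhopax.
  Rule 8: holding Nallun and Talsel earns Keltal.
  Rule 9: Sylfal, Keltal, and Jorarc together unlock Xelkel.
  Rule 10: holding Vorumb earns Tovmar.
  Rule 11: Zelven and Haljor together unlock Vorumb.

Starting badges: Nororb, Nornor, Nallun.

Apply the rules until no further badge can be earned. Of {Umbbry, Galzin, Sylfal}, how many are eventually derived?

1

With Nallun, Nornor, and Nororb, Sylfal is earned (Rule 6).
Umbbry would need Nororb and Rhopax (Rule 7), but Rhopax is never earned.
No rule produces Galzin, and it is not given.
Sylfal: reached.
Reached: Sylfal — 1 of the 3.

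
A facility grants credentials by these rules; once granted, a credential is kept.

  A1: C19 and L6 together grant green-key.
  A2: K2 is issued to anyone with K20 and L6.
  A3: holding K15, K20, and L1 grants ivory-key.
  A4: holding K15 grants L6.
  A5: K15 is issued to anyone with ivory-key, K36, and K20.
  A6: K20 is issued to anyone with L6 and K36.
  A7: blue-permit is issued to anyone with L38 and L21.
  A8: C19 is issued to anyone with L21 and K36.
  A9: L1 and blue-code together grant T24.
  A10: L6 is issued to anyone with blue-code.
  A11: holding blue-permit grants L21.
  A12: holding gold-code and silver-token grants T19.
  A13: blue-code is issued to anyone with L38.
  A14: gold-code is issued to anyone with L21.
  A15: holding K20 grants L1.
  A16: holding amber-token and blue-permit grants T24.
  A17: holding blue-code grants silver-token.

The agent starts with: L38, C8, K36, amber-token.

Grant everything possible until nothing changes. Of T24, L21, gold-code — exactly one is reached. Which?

T24

Holding L38 grants blue-code (A13).
Holding blue-code grants L6 (A10).
Holding L6 and K36 grants K20 (A6).
Holding K20 grants L1 (A15).
Holding L1 and blue-code grants T24 (A9).
gold-code would need L21 (A14), but L21 is never granted. L21 would need blue-permit (A11), but blue-permit is never granted.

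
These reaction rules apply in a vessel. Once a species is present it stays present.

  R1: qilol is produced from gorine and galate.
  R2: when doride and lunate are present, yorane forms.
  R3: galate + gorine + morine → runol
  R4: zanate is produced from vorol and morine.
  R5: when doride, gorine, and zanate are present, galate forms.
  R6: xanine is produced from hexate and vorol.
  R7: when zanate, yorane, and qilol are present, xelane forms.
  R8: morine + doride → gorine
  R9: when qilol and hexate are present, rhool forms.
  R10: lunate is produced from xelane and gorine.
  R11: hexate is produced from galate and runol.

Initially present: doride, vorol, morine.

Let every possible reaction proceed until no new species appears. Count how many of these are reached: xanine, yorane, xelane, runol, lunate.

vorol and morine present → zanate forms (R4).
morine and doride present → gorine forms (R8).
doride, gorine, and zanate present → galate forms (R5).
galate, gorine, and morine present → runol forms (R3).
galate and runol present → hexate forms (R11).
hexate and vorol present → xanine forms (R6).
xanine: reached.
yorane would need doride and lunate (R2), but lunate never forms.
xelane would need zanate, yorane, and qilol (R7), but yorane never forms.
runol: reached.
lunate would need xelane and gorine (R10), but xelane never forms.
Reached: xanine and runol — 2 of the 5.

2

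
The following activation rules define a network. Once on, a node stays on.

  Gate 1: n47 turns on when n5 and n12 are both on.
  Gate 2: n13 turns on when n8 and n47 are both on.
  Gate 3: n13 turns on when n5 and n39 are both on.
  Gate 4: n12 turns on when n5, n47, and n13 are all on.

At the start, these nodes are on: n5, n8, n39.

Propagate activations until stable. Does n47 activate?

n47 would need n5 and n12 (Gate 1), but n12 never turns on.

No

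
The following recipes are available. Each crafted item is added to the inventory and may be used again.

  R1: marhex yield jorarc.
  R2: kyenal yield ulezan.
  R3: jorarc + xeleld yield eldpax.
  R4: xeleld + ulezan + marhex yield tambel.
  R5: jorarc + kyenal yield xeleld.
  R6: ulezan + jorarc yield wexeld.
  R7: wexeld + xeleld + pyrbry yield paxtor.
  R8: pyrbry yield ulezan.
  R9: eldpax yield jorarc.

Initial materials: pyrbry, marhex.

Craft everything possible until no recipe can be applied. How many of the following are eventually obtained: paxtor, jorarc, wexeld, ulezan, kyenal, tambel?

3

Using R8, pyrbry makes ulezan.
Using R1, marhex makes jorarc.
Using R6, ulezan and jorarc make wexeld.
paxtor would need wexeld, xeleld, and pyrbry (R7), but xeleld is never obtained.
jorarc: reached.
wexeld: reached.
ulezan: reached.
No rule produces kyenal, and it is not given.
tambel would need xeleld, ulezan, and marhex (R4), but xeleld is never obtained.
Reached: jorarc, wexeld, and ulezan — 3 of the 6.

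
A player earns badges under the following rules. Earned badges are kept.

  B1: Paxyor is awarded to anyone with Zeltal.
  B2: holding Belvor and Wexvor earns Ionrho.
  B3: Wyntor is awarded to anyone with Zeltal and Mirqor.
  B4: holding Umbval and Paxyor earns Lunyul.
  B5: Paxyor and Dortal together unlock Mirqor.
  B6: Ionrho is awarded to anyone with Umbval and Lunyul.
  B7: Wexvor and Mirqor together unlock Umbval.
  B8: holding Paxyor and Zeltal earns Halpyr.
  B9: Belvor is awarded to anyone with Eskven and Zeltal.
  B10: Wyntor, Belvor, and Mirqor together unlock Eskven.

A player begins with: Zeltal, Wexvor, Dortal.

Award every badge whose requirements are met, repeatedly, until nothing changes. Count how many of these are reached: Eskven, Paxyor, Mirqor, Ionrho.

With Zeltal, Paxyor is earned (B1).
With Paxyor and Dortal, Mirqor is earned (B5).
With Wexvor and Mirqor, Umbval is earned (B7).
With Umbval and Paxyor, Lunyul is earned (B4).
With Umbval and Lunyul, Ionrho is earned (B6).
Eskven would need Wyntor, Belvor, and Mirqor (B10), but Belvor is never earned.
Paxyor: reached.
Mirqor: reached.
Ionrho: reached.
Reached: Paxyor, Mirqor, and Ionrho — 3 of the 4.

3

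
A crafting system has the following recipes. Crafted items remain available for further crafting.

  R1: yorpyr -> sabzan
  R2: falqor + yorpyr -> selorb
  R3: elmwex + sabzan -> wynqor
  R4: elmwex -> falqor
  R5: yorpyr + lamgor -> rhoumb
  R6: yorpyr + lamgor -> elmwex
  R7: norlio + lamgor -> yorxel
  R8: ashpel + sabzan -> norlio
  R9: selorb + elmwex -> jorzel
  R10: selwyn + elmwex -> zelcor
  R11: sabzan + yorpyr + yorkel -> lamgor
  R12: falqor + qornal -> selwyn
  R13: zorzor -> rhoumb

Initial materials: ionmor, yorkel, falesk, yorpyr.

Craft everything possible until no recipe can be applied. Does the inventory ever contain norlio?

No

norlio would need ashpel and sabzan (R8), but ashpel is never obtained.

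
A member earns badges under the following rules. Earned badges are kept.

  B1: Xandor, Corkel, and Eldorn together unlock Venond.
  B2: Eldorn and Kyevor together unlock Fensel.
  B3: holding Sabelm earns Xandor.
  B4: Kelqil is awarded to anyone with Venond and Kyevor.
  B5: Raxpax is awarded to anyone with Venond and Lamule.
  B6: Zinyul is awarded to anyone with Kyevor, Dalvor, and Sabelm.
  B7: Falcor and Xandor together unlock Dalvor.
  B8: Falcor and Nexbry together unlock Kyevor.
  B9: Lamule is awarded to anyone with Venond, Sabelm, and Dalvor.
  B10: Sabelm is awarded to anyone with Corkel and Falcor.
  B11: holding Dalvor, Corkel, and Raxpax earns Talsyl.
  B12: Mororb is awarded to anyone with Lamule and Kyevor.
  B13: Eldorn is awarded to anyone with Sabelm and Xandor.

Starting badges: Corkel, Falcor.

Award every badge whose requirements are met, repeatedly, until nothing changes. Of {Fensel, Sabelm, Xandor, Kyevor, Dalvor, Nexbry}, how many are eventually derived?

With Corkel and Falcor, Sabelm is earned (B10).
With Sabelm, Xandor is earned (B3).
With Falcor and Xandor, Dalvor is earned (B7).
Fensel would need Eldorn and Kyevor (B2), but Kyevor is never earned.
Sabelm: reached.
Xandor: reached.
Kyevor would need Falcor and Nexbry (B8), but Nexbry is never earned.
Dalvor: reached.
No rule produces Nexbry, and it is not given.
Reached: Sabelm, Xandor, and Dalvor — 3 of the 6.

3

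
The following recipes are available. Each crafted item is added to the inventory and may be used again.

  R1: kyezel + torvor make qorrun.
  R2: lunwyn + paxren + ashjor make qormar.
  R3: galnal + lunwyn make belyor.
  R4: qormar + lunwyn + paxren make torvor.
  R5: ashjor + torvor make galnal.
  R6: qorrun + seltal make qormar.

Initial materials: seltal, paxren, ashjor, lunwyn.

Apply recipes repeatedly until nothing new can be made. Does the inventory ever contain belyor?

lunwyn + paxren + ashjor → qormar (R2).
qormar + lunwyn + paxren → torvor (R4).
ashjor + torvor → galnal (R5).
galnal + lunwyn → belyor (R3).

Yes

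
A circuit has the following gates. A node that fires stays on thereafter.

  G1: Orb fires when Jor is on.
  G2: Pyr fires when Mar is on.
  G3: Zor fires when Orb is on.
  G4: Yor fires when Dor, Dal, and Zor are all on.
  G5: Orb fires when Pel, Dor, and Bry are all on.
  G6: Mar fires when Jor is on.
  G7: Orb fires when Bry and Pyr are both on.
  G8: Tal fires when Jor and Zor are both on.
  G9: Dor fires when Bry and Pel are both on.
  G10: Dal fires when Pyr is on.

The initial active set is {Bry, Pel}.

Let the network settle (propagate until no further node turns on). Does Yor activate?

No

Yor would need Dor, Dal, and Zor (G4), but Dal never turns on.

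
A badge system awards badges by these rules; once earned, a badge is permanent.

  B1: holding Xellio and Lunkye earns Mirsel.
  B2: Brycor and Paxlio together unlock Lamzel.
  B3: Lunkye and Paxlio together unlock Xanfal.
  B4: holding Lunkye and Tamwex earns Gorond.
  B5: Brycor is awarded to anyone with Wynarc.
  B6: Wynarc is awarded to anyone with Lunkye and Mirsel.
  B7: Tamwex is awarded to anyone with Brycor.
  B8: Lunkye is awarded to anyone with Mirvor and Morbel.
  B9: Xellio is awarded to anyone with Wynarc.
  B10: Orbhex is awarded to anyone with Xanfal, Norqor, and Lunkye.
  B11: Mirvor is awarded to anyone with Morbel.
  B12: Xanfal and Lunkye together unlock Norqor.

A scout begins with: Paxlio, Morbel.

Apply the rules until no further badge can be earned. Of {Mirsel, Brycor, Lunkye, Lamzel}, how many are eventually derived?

With Morbel, Mirvor is earned (B11).
With Mirvor and Morbel, Lunkye is earned (B8).
Mirsel would need Xellio and Lunkye (B1), but Xellio is never earned.
Brycor would need Wynarc (B5), but Wynarc is never earned.
Lunkye: reached.
Lamzel would need Brycor and Paxlio (B2), but Brycor is never earned.
Reached: Lunkye — 1 of the 4.

1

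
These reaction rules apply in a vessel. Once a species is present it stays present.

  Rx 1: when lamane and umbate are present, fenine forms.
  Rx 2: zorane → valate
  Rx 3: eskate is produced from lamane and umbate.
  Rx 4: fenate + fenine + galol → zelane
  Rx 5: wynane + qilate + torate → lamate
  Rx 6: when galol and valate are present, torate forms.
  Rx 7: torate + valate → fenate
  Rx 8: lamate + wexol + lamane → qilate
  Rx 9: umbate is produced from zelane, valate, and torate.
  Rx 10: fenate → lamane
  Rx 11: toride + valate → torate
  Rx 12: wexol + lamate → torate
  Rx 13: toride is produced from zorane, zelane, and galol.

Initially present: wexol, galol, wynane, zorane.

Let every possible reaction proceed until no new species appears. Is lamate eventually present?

No

lamate would need wynane, qilate, and torate (Rx 5), but qilate never forms.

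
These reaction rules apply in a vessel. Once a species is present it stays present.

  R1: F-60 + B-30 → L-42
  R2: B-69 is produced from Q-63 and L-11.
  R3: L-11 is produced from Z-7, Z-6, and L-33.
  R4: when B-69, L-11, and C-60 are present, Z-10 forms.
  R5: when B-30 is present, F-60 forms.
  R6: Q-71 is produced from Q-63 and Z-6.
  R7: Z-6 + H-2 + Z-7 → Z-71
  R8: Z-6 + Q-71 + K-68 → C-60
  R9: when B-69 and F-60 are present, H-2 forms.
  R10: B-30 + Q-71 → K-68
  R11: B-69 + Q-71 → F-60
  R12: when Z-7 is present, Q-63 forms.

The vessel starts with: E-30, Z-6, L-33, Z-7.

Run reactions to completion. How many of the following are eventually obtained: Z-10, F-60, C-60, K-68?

1

Z-7, Z-6, and L-33 present → L-11 forms (R3).
Z-7 present → Q-63 forms (R12).
Q-63 and Z-6 present → Q-71 forms (R6).
Q-63 and L-11 present → B-69 forms (R2).
B-69 and Q-71 present → F-60 forms (R11).
Z-10 would need B-69, L-11, and C-60 (R4), but C-60 never forms.
F-60: reached.
C-60 would need Z-6, Q-71, and K-68 (R8), but K-68 never forms.
K-68 would need B-30 and Q-71 (R10), but B-30 never forms.
Reached: F-60 — 1 of the 4.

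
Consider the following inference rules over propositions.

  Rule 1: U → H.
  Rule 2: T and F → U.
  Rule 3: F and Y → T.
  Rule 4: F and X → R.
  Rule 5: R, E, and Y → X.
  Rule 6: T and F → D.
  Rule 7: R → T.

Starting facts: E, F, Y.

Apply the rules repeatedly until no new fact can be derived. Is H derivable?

Yes

F and Y hold, so T follows (Rule 3).
T and F hold, so U follows (Rule 2).
U holds, so H follows (Rule 1).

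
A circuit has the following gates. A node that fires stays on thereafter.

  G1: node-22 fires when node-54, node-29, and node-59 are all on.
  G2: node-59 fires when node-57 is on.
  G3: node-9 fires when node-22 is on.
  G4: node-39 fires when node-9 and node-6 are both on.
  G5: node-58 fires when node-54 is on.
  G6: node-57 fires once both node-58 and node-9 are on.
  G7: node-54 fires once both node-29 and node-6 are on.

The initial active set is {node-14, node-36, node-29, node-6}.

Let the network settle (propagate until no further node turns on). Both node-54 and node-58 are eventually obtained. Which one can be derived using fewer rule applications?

node-54

node-54: G7: node-29 and node-6 on → node-54 on. [1 rule application]
node-58: G7: node-29 and node-6 on → node-54 on. node-54 is on, so node-58 fires (G5). [2 rule applications]
node-54 needs fewer.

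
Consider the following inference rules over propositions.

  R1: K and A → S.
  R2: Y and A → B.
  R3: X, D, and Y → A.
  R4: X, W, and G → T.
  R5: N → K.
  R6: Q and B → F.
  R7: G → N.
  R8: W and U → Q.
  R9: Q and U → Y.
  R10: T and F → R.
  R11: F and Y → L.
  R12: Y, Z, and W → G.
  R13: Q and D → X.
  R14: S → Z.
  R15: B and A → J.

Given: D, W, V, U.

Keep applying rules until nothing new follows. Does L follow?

Yes

W and U hold, so Q follows (R8).
Q and D hold, so X follows (R13).
From Q and U, R9 gives Y.
X, D, and Y hold, so A follows (R3).
Y and A hold, so B follows (R2).
Q and B hold, so F follows (R6).
From F and Y, R11 gives L.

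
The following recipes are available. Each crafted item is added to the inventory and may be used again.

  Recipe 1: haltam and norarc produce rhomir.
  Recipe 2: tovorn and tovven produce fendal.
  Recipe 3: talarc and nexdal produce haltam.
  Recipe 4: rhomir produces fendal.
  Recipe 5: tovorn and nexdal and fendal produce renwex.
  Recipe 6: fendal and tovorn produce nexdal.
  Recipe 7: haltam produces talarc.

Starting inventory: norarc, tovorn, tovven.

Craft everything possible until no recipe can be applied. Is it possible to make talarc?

No

talarc would need haltam (Recipe 7), but haltam is never obtained.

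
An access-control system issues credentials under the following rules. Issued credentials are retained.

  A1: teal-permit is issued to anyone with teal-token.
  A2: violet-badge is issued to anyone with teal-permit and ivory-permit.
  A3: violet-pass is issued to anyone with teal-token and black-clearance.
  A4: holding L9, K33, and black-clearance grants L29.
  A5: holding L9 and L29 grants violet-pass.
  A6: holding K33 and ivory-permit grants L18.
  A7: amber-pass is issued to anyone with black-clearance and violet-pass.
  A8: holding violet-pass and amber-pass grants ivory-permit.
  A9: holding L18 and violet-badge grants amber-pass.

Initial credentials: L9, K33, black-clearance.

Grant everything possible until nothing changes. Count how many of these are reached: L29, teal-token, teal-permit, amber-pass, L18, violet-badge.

Holding L9, K33, and black-clearance grants L29 (A4).
Holding L9 and L29 grants violet-pass (A5).
Holding black-clearance and violet-pass grants amber-pass (A7).
Holding violet-pass and amber-pass grants ivory-permit (A8).
Holding K33 and ivory-permit grants L18 (A6).
L29: reached.
No rule produces teal-token, and it is not given.
teal-permit would need teal-token (A1), but teal-token is never granted.
amber-pass: reached.
L18: reached.
violet-badge would need teal-permit and ivory-permit (A2), but teal-permit is never granted.
Reached: L29, amber-pass, and L18 — 3 of the 6.

3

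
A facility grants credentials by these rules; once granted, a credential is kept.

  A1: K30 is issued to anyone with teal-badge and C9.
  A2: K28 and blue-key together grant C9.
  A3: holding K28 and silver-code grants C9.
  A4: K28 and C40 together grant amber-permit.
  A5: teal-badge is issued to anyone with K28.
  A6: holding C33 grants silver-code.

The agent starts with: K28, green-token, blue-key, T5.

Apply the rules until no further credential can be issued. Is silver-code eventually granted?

No

silver-code would need C33 (A6), but C33 is never granted.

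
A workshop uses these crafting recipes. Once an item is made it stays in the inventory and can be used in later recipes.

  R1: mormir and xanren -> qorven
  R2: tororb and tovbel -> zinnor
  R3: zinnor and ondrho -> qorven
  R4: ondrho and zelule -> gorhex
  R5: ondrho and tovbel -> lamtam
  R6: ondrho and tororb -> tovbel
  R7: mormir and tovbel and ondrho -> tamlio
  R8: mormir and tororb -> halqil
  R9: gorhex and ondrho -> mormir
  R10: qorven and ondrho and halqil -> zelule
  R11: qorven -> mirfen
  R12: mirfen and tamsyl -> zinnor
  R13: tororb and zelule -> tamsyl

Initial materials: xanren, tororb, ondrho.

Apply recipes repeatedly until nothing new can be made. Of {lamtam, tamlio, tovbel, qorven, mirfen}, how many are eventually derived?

ondrho and tororb -> tovbel (R6).
Using R2, tororb and tovbel make zinnor.
ondrho and tovbel -> lamtam (R5).
Using R3, zinnor and ondrho make qorven.
Using R11, qorven makes mirfen.
lamtam: reached.
tamlio would need mormir, tovbel, and ondrho (R7), but mormir is never obtained.
tovbel: reached.
qorven: reached.
mirfen: reached.
Reached: lamtam, tovbel, qorven, and mirfen — 4 of the 5.

4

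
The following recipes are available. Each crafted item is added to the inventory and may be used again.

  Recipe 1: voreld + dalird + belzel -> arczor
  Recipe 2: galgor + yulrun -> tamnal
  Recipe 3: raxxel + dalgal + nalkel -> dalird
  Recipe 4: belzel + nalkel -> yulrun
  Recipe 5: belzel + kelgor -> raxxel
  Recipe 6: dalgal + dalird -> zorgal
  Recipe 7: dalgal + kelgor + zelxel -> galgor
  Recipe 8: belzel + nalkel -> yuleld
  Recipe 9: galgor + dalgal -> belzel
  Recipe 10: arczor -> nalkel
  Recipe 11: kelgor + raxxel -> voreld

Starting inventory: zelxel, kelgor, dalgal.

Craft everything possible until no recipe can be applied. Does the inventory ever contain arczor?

No

arczor would need voreld, dalird, and belzel (Recipe 1), but dalird is never obtained.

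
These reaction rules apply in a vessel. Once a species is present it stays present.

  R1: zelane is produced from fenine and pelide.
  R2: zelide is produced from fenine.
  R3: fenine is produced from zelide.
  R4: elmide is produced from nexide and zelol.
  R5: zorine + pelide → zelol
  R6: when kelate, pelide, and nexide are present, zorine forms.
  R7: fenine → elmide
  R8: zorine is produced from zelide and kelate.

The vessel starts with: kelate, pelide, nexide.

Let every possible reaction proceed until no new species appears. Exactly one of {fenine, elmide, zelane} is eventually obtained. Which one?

kelate, pelide, and nexide present → zorine forms (R6).
zorine and pelide present → zelol forms (R5).
nexide and zelol present → elmide forms (R4).
fenine would need zelide (R3), but zelide never forms. zelane would need fenine and pelide (R1), but fenine never forms.

elmide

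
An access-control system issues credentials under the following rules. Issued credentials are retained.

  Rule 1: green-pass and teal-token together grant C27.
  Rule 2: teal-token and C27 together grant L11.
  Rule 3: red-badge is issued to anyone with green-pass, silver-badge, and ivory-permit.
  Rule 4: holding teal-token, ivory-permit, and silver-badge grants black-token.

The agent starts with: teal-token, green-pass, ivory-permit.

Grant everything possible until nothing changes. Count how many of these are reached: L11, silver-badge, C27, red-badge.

2

Holding green-pass and teal-token grants C27 (Rule 1).
Holding teal-token and C27 grants L11 (Rule 2).
L11: reached.
No rule produces silver-badge, and it is not given.
C27: reached.
red-badge would need green-pass, silver-badge, and ivory-permit (Rule 3), but silver-badge is never granted.
Reached: L11 and C27 — 2 of the 4.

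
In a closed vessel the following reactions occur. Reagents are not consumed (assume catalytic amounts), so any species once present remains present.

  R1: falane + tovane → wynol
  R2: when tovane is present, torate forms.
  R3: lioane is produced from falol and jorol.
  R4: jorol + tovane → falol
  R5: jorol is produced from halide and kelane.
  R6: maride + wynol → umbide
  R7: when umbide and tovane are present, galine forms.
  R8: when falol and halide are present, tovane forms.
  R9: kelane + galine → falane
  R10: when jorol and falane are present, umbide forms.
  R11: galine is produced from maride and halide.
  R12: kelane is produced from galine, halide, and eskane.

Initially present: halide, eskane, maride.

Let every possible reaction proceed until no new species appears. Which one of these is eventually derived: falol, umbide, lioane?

umbide

maride and halide present → galine forms (R11).
galine, halide, and eskane present → kelane forms (R12).
kelane and galine present → falane forms (R9).
halide and kelane present → jorol forms (R5).
jorol and falane present → umbide forms (R10).
lioane would need falol and jorol (R3), but falol never forms. falol would need jorol and tovane (R4), but tovane never forms.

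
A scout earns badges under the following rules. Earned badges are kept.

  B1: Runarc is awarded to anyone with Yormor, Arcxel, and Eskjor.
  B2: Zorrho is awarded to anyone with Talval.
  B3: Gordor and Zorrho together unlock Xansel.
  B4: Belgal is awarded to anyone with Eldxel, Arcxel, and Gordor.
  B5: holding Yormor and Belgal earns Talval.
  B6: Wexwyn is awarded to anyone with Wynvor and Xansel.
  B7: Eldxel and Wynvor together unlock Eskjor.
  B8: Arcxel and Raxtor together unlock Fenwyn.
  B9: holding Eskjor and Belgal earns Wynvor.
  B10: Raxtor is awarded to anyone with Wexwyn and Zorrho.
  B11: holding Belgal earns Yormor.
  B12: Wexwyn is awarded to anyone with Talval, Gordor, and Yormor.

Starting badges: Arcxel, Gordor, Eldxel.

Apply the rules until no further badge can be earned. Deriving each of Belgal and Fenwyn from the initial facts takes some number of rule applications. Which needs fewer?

Belgal

Belgal: With Eldxel, Arcxel, and Gordor, Belgal is earned (B4). [1 rule application]
Fenwyn: With Eldxel, Arcxel, and Gordor, Belgal is earned (B4). With Belgal, Yormor is earned (B11). With Yormor and Belgal, Talval is earned (B5). With Talval, Gordor, and Yormor, Wexwyn is earned (B12). With Talval, Zorrho is earned (B2). With Wexwyn and Zorrho, Raxtor is earned (B10). With Arcxel and Raxtor, Fenwyn is earned (B8). [7 rule applications]
Belgal needs fewer.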